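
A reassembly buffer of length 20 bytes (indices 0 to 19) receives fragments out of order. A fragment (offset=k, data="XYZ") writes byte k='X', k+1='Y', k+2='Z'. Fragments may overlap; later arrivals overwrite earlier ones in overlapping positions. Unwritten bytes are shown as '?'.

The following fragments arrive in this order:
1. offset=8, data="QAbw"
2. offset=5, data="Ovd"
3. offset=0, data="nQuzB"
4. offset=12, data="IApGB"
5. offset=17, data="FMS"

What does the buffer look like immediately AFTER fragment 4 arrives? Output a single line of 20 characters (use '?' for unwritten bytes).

Answer: nQuzBOvdQAbwIApGB???

Derivation:
Fragment 1: offset=8 data="QAbw" -> buffer=????????QAbw????????
Fragment 2: offset=5 data="Ovd" -> buffer=?????OvdQAbw????????
Fragment 3: offset=0 data="nQuzB" -> buffer=nQuzBOvdQAbw????????
Fragment 4: offset=12 data="IApGB" -> buffer=nQuzBOvdQAbwIApGB???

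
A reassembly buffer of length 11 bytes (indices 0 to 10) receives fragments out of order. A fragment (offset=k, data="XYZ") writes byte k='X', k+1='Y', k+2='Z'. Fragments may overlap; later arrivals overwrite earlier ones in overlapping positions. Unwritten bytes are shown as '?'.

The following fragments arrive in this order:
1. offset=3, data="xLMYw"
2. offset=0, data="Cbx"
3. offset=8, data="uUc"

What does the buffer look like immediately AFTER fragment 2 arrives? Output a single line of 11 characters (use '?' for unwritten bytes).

Answer: CbxxLMYw???

Derivation:
Fragment 1: offset=3 data="xLMYw" -> buffer=???xLMYw???
Fragment 2: offset=0 data="Cbx" -> buffer=CbxxLMYw???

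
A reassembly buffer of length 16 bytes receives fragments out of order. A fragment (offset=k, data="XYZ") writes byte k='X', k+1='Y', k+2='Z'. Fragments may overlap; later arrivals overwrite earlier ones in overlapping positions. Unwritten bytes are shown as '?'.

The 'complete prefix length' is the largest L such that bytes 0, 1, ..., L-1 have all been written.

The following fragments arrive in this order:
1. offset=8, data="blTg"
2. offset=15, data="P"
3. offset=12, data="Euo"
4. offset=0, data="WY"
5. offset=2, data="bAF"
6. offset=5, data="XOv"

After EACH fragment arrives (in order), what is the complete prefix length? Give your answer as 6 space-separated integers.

Fragment 1: offset=8 data="blTg" -> buffer=????????blTg???? -> prefix_len=0
Fragment 2: offset=15 data="P" -> buffer=????????blTg???P -> prefix_len=0
Fragment 3: offset=12 data="Euo" -> buffer=????????blTgEuoP -> prefix_len=0
Fragment 4: offset=0 data="WY" -> buffer=WY??????blTgEuoP -> prefix_len=2
Fragment 5: offset=2 data="bAF" -> buffer=WYbAF???blTgEuoP -> prefix_len=5
Fragment 6: offset=5 data="XOv" -> buffer=WYbAFXOvblTgEuoP -> prefix_len=16

Answer: 0 0 0 2 5 16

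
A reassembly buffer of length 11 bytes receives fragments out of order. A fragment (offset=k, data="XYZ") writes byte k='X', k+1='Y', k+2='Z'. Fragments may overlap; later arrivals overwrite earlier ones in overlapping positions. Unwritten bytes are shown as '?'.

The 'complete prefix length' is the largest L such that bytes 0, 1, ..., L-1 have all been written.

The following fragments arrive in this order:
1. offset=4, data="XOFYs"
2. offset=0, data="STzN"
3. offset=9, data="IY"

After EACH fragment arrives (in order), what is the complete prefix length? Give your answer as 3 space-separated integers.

Fragment 1: offset=4 data="XOFYs" -> buffer=????XOFYs?? -> prefix_len=0
Fragment 2: offset=0 data="STzN" -> buffer=STzNXOFYs?? -> prefix_len=9
Fragment 3: offset=9 data="IY" -> buffer=STzNXOFYsIY -> prefix_len=11

Answer: 0 9 11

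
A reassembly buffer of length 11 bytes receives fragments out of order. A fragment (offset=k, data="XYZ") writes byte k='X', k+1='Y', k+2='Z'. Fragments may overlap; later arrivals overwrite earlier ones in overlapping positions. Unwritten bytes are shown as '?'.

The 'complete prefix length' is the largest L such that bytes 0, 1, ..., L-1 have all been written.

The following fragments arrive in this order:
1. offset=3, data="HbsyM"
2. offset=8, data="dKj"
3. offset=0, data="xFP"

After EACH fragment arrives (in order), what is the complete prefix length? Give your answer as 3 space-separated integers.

Fragment 1: offset=3 data="HbsyM" -> buffer=???HbsyM??? -> prefix_len=0
Fragment 2: offset=8 data="dKj" -> buffer=???HbsyMdKj -> prefix_len=0
Fragment 3: offset=0 data="xFP" -> buffer=xFPHbsyMdKj -> prefix_len=11

Answer: 0 0 11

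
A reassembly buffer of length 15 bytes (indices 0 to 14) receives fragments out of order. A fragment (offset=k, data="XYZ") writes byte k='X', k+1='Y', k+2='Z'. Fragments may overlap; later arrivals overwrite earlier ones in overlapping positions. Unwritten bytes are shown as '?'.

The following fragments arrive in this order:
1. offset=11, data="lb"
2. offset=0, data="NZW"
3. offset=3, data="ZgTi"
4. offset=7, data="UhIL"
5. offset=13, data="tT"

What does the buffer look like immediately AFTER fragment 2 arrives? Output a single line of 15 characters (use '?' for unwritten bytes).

Fragment 1: offset=11 data="lb" -> buffer=???????????lb??
Fragment 2: offset=0 data="NZW" -> buffer=NZW????????lb??

Answer: NZW????????lb??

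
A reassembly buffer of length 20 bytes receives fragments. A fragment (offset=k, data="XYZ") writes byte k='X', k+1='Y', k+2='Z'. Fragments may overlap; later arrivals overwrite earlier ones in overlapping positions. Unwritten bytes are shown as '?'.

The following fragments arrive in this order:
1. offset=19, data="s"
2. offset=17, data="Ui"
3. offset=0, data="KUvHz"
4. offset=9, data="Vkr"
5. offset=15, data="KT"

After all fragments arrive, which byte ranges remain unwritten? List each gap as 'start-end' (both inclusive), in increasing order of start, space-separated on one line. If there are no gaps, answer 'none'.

Answer: 5-8 12-14

Derivation:
Fragment 1: offset=19 len=1
Fragment 2: offset=17 len=2
Fragment 3: offset=0 len=5
Fragment 4: offset=9 len=3
Fragment 5: offset=15 len=2
Gaps: 5-8 12-14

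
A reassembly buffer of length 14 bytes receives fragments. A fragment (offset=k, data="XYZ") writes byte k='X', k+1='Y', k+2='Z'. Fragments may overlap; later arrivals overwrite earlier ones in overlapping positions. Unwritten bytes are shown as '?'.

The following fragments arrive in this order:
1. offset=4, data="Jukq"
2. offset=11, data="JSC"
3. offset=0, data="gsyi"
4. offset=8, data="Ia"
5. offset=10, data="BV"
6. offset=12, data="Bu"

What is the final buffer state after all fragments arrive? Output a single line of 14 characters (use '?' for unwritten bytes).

Fragment 1: offset=4 data="Jukq" -> buffer=????Jukq??????
Fragment 2: offset=11 data="JSC" -> buffer=????Jukq???JSC
Fragment 3: offset=0 data="gsyi" -> buffer=gsyiJukq???JSC
Fragment 4: offset=8 data="Ia" -> buffer=gsyiJukqIa?JSC
Fragment 5: offset=10 data="BV" -> buffer=gsyiJukqIaBVSC
Fragment 6: offset=12 data="Bu" -> buffer=gsyiJukqIaBVBu

Answer: gsyiJukqIaBVBu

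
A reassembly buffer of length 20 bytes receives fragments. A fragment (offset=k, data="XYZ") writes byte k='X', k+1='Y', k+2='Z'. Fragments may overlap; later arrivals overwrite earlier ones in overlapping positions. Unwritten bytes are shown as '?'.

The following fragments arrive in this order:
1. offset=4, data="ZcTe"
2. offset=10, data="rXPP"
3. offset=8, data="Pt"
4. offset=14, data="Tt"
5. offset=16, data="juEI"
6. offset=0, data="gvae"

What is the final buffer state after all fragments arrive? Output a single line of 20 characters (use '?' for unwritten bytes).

Fragment 1: offset=4 data="ZcTe" -> buffer=????ZcTe????????????
Fragment 2: offset=10 data="rXPP" -> buffer=????ZcTe??rXPP??????
Fragment 3: offset=8 data="Pt" -> buffer=????ZcTePtrXPP??????
Fragment 4: offset=14 data="Tt" -> buffer=????ZcTePtrXPPTt????
Fragment 5: offset=16 data="juEI" -> buffer=????ZcTePtrXPPTtjuEI
Fragment 6: offset=0 data="gvae" -> buffer=gvaeZcTePtrXPPTtjuEI

Answer: gvaeZcTePtrXPPTtjuEI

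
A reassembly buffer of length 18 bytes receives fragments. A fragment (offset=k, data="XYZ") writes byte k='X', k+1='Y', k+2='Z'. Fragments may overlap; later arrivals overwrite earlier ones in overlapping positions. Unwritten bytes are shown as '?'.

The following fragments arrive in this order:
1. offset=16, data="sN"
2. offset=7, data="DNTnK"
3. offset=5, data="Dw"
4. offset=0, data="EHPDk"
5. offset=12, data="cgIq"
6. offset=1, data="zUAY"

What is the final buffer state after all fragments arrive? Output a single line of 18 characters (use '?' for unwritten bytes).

Answer: EzUAYDwDNTnKcgIqsN

Derivation:
Fragment 1: offset=16 data="sN" -> buffer=????????????????sN
Fragment 2: offset=7 data="DNTnK" -> buffer=???????DNTnK????sN
Fragment 3: offset=5 data="Dw" -> buffer=?????DwDNTnK????sN
Fragment 4: offset=0 data="EHPDk" -> buffer=EHPDkDwDNTnK????sN
Fragment 5: offset=12 data="cgIq" -> buffer=EHPDkDwDNTnKcgIqsN
Fragment 6: offset=1 data="zUAY" -> buffer=EzUAYDwDNTnKcgIqsN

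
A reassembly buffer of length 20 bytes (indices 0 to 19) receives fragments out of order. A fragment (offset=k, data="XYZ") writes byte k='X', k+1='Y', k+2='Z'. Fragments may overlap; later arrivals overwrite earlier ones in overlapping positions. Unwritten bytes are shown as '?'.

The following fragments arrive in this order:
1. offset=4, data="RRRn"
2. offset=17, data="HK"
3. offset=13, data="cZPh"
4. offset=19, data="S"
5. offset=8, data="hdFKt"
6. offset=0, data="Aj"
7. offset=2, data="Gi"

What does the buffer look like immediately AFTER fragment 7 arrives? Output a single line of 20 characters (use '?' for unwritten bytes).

Fragment 1: offset=4 data="RRRn" -> buffer=????RRRn????????????
Fragment 2: offset=17 data="HK" -> buffer=????RRRn?????????HK?
Fragment 3: offset=13 data="cZPh" -> buffer=????RRRn?????cZPhHK?
Fragment 4: offset=19 data="S" -> buffer=????RRRn?????cZPhHKS
Fragment 5: offset=8 data="hdFKt" -> buffer=????RRRnhdFKtcZPhHKS
Fragment 6: offset=0 data="Aj" -> buffer=Aj??RRRnhdFKtcZPhHKS
Fragment 7: offset=2 data="Gi" -> buffer=AjGiRRRnhdFKtcZPhHKS

Answer: AjGiRRRnhdFKtcZPhHKS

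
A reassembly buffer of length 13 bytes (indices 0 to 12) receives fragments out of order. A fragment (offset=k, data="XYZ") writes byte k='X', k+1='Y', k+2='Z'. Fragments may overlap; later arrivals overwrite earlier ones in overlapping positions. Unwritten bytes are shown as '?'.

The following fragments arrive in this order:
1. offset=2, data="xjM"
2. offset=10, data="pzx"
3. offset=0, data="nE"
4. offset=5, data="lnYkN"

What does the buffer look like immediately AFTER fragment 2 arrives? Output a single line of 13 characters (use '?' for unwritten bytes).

Answer: ??xjM?????pzx

Derivation:
Fragment 1: offset=2 data="xjM" -> buffer=??xjM????????
Fragment 2: offset=10 data="pzx" -> buffer=??xjM?????pzx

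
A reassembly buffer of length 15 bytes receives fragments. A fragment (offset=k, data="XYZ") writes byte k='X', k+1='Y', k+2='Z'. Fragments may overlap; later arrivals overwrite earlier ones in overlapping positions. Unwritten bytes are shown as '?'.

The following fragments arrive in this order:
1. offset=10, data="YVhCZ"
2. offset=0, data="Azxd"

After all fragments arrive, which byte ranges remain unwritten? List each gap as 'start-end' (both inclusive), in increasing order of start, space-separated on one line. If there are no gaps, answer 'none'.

Answer: 4-9

Derivation:
Fragment 1: offset=10 len=5
Fragment 2: offset=0 len=4
Gaps: 4-9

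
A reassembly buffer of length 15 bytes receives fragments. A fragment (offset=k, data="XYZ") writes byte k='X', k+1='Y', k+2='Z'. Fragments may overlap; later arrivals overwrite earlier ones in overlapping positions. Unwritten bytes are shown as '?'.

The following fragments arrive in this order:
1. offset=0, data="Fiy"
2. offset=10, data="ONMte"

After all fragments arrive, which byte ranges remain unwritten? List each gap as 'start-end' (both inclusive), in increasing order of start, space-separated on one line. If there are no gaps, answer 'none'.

Answer: 3-9

Derivation:
Fragment 1: offset=0 len=3
Fragment 2: offset=10 len=5
Gaps: 3-9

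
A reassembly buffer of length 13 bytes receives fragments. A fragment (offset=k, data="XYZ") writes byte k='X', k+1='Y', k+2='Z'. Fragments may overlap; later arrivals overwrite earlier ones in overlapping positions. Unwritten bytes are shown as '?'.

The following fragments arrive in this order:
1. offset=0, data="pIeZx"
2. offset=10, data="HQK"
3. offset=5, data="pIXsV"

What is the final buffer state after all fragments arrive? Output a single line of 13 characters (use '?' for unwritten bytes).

Fragment 1: offset=0 data="pIeZx" -> buffer=pIeZx????????
Fragment 2: offset=10 data="HQK" -> buffer=pIeZx?????HQK
Fragment 3: offset=5 data="pIXsV" -> buffer=pIeZxpIXsVHQK

Answer: pIeZxpIXsVHQK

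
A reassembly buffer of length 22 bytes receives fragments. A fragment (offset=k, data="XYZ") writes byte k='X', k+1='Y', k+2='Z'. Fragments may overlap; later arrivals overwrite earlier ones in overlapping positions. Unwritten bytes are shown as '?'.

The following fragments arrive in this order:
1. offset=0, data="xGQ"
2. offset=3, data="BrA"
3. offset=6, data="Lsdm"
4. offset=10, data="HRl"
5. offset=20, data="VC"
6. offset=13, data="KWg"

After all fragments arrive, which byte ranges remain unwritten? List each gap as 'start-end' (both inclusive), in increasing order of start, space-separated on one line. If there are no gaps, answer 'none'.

Answer: 16-19

Derivation:
Fragment 1: offset=0 len=3
Fragment 2: offset=3 len=3
Fragment 3: offset=6 len=4
Fragment 4: offset=10 len=3
Fragment 5: offset=20 len=2
Fragment 6: offset=13 len=3
Gaps: 16-19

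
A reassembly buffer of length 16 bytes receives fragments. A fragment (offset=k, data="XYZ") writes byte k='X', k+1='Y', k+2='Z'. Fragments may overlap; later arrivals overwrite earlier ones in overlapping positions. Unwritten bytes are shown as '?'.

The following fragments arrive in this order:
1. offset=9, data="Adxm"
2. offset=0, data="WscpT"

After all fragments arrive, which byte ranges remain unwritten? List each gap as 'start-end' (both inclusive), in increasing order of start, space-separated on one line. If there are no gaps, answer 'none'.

Fragment 1: offset=9 len=4
Fragment 2: offset=0 len=5
Gaps: 5-8 13-15

Answer: 5-8 13-15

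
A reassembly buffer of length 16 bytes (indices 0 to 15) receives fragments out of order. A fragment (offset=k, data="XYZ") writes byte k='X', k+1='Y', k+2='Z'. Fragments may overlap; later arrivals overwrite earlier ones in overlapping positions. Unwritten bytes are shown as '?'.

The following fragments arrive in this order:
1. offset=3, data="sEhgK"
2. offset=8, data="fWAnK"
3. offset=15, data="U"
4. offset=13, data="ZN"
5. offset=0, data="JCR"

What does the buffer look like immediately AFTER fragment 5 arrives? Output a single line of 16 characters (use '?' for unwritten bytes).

Answer: JCRsEhgKfWAnKZNU

Derivation:
Fragment 1: offset=3 data="sEhgK" -> buffer=???sEhgK????????
Fragment 2: offset=8 data="fWAnK" -> buffer=???sEhgKfWAnK???
Fragment 3: offset=15 data="U" -> buffer=???sEhgKfWAnK??U
Fragment 4: offset=13 data="ZN" -> buffer=???sEhgKfWAnKZNU
Fragment 5: offset=0 data="JCR" -> buffer=JCRsEhgKfWAnKZNU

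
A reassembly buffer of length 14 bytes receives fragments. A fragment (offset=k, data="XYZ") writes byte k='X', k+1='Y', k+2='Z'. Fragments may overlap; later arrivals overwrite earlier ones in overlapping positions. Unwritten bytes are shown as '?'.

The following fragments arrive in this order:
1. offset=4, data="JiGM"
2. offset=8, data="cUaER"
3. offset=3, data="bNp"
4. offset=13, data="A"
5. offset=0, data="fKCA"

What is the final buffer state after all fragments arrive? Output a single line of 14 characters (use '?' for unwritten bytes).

Fragment 1: offset=4 data="JiGM" -> buffer=????JiGM??????
Fragment 2: offset=8 data="cUaER" -> buffer=????JiGMcUaER?
Fragment 3: offset=3 data="bNp" -> buffer=???bNpGMcUaER?
Fragment 4: offset=13 data="A" -> buffer=???bNpGMcUaERA
Fragment 5: offset=0 data="fKCA" -> buffer=fKCANpGMcUaERA

Answer: fKCANpGMcUaERA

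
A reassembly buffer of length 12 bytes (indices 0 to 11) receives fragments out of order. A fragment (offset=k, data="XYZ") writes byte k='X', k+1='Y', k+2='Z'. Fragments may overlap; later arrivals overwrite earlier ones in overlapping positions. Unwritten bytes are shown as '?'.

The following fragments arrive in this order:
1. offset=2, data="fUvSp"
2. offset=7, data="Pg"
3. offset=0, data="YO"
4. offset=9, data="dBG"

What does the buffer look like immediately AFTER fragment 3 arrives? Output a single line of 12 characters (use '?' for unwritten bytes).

Answer: YOfUvSpPg???

Derivation:
Fragment 1: offset=2 data="fUvSp" -> buffer=??fUvSp?????
Fragment 2: offset=7 data="Pg" -> buffer=??fUvSpPg???
Fragment 3: offset=0 data="YO" -> buffer=YOfUvSpPg???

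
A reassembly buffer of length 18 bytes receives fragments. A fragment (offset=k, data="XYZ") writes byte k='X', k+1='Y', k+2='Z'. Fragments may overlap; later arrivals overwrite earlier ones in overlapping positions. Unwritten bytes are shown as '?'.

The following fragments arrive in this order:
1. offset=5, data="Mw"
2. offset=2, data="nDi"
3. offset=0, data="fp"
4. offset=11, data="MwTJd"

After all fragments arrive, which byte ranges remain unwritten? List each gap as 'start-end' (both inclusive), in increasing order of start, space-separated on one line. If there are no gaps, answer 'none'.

Fragment 1: offset=5 len=2
Fragment 2: offset=2 len=3
Fragment 3: offset=0 len=2
Fragment 4: offset=11 len=5
Gaps: 7-10 16-17

Answer: 7-10 16-17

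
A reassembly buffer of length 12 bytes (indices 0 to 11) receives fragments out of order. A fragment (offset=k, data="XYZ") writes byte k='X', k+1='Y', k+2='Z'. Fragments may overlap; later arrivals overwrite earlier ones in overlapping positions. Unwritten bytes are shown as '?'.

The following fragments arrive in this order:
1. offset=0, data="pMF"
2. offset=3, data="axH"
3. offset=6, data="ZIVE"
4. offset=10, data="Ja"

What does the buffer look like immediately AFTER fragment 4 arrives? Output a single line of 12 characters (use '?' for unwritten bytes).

Answer: pMFaxHZIVEJa

Derivation:
Fragment 1: offset=0 data="pMF" -> buffer=pMF?????????
Fragment 2: offset=3 data="axH" -> buffer=pMFaxH??????
Fragment 3: offset=6 data="ZIVE" -> buffer=pMFaxHZIVE??
Fragment 4: offset=10 data="Ja" -> buffer=pMFaxHZIVEJa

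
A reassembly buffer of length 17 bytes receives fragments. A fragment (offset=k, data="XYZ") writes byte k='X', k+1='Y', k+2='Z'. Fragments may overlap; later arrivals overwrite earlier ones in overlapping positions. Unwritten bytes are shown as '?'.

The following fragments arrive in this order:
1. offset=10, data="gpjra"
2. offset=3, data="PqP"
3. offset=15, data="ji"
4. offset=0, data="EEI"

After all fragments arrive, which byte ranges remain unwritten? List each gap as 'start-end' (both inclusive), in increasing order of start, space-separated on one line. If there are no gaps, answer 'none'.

Answer: 6-9

Derivation:
Fragment 1: offset=10 len=5
Fragment 2: offset=3 len=3
Fragment 3: offset=15 len=2
Fragment 4: offset=0 len=3
Gaps: 6-9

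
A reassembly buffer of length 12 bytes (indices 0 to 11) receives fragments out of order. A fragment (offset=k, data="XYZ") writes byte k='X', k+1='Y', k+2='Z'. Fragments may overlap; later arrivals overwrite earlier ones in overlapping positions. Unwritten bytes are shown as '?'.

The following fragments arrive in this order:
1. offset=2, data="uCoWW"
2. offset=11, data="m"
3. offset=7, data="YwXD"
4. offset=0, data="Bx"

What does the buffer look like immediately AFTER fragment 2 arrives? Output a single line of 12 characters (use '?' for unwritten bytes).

Answer: ??uCoWW????m

Derivation:
Fragment 1: offset=2 data="uCoWW" -> buffer=??uCoWW?????
Fragment 2: offset=11 data="m" -> buffer=??uCoWW????m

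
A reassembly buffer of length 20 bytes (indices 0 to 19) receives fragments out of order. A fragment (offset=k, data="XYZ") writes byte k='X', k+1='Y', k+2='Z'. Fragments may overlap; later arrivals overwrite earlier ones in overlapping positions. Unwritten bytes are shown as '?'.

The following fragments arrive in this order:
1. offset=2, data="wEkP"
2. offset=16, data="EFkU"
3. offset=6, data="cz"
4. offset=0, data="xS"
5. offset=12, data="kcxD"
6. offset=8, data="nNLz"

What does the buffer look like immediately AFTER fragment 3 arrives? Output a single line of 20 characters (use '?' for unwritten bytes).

Answer: ??wEkPcz????????EFkU

Derivation:
Fragment 1: offset=2 data="wEkP" -> buffer=??wEkP??????????????
Fragment 2: offset=16 data="EFkU" -> buffer=??wEkP??????????EFkU
Fragment 3: offset=6 data="cz" -> buffer=??wEkPcz????????EFkU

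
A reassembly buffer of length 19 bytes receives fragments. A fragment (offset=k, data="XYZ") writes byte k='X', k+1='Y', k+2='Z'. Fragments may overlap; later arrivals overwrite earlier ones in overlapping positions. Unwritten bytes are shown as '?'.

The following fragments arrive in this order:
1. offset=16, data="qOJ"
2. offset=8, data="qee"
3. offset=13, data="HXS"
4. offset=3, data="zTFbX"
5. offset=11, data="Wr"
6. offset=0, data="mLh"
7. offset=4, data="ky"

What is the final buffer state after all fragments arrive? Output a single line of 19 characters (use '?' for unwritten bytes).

Fragment 1: offset=16 data="qOJ" -> buffer=????????????????qOJ
Fragment 2: offset=8 data="qee" -> buffer=????????qee?????qOJ
Fragment 3: offset=13 data="HXS" -> buffer=????????qee??HXSqOJ
Fragment 4: offset=3 data="zTFbX" -> buffer=???zTFbXqee??HXSqOJ
Fragment 5: offset=11 data="Wr" -> buffer=???zTFbXqeeWrHXSqOJ
Fragment 6: offset=0 data="mLh" -> buffer=mLhzTFbXqeeWrHXSqOJ
Fragment 7: offset=4 data="ky" -> buffer=mLhzkybXqeeWrHXSqOJ

Answer: mLhzkybXqeeWrHXSqOJ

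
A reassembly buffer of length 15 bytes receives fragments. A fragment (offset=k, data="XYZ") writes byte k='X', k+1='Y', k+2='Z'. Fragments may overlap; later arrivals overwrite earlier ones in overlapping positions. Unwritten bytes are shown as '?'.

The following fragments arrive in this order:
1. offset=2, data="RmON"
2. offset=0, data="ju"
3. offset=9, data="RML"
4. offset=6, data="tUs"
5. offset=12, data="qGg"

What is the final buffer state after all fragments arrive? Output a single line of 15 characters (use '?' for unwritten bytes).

Fragment 1: offset=2 data="RmON" -> buffer=??RmON?????????
Fragment 2: offset=0 data="ju" -> buffer=juRmON?????????
Fragment 3: offset=9 data="RML" -> buffer=juRmON???RML???
Fragment 4: offset=6 data="tUs" -> buffer=juRmONtUsRML???
Fragment 5: offset=12 data="qGg" -> buffer=juRmONtUsRMLqGg

Answer: juRmONtUsRMLqGg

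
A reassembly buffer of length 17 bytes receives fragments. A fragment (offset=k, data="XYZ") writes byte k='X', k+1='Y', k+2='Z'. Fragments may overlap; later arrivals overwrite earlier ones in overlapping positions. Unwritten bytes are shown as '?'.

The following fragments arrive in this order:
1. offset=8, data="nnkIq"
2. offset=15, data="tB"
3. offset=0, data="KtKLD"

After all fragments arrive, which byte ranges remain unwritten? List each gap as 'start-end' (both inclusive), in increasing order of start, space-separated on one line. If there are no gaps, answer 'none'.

Fragment 1: offset=8 len=5
Fragment 2: offset=15 len=2
Fragment 3: offset=0 len=5
Gaps: 5-7 13-14

Answer: 5-7 13-14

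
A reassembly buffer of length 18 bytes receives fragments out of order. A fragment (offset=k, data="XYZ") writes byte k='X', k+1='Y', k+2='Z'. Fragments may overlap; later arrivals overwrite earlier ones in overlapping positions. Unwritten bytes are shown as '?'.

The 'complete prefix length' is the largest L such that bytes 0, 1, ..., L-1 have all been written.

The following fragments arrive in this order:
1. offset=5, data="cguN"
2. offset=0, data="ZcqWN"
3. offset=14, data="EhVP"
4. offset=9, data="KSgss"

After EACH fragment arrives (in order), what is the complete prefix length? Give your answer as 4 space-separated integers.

Fragment 1: offset=5 data="cguN" -> buffer=?????cguN????????? -> prefix_len=0
Fragment 2: offset=0 data="ZcqWN" -> buffer=ZcqWNcguN????????? -> prefix_len=9
Fragment 3: offset=14 data="EhVP" -> buffer=ZcqWNcguN?????EhVP -> prefix_len=9
Fragment 4: offset=9 data="KSgss" -> buffer=ZcqWNcguNKSgssEhVP -> prefix_len=18

Answer: 0 9 9 18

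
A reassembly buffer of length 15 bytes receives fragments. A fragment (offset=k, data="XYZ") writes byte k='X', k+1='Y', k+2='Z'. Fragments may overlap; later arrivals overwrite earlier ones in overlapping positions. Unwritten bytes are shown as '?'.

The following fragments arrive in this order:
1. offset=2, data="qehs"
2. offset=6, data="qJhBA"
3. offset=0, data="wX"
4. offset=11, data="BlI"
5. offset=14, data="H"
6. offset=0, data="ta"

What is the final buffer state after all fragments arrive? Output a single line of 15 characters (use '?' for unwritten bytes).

Answer: taqehsqJhBABlIH

Derivation:
Fragment 1: offset=2 data="qehs" -> buffer=??qehs?????????
Fragment 2: offset=6 data="qJhBA" -> buffer=??qehsqJhBA????
Fragment 3: offset=0 data="wX" -> buffer=wXqehsqJhBA????
Fragment 4: offset=11 data="BlI" -> buffer=wXqehsqJhBABlI?
Fragment 5: offset=14 data="H" -> buffer=wXqehsqJhBABlIH
Fragment 6: offset=0 data="ta" -> buffer=taqehsqJhBABlIH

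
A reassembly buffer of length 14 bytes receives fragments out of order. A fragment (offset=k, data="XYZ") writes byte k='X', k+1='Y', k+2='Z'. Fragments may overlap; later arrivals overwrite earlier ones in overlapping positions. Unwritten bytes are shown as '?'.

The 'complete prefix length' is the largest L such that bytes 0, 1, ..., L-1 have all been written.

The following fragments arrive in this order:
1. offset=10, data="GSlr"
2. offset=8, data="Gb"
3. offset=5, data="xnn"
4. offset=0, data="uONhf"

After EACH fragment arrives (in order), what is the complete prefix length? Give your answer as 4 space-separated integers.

Answer: 0 0 0 14

Derivation:
Fragment 1: offset=10 data="GSlr" -> buffer=??????????GSlr -> prefix_len=0
Fragment 2: offset=8 data="Gb" -> buffer=????????GbGSlr -> prefix_len=0
Fragment 3: offset=5 data="xnn" -> buffer=?????xnnGbGSlr -> prefix_len=0
Fragment 4: offset=0 data="uONhf" -> buffer=uONhfxnnGbGSlr -> prefix_len=14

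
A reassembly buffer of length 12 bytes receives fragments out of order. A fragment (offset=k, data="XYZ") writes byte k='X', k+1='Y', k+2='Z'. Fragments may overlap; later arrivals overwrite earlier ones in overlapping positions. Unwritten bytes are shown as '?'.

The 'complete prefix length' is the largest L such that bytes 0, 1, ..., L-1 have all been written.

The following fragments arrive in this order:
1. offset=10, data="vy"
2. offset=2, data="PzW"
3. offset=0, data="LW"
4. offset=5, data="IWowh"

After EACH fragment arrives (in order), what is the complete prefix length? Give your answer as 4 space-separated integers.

Fragment 1: offset=10 data="vy" -> buffer=??????????vy -> prefix_len=0
Fragment 2: offset=2 data="PzW" -> buffer=??PzW?????vy -> prefix_len=0
Fragment 3: offset=0 data="LW" -> buffer=LWPzW?????vy -> prefix_len=5
Fragment 4: offset=5 data="IWowh" -> buffer=LWPzWIWowhvy -> prefix_len=12

Answer: 0 0 5 12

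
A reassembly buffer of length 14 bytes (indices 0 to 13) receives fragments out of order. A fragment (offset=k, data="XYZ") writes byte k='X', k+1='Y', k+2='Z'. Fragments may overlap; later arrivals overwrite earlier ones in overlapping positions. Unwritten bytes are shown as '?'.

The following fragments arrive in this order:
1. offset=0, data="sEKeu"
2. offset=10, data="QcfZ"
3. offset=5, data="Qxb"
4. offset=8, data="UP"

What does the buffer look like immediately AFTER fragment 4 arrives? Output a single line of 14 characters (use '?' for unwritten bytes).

Answer: sEKeuQxbUPQcfZ

Derivation:
Fragment 1: offset=0 data="sEKeu" -> buffer=sEKeu?????????
Fragment 2: offset=10 data="QcfZ" -> buffer=sEKeu?????QcfZ
Fragment 3: offset=5 data="Qxb" -> buffer=sEKeuQxb??QcfZ
Fragment 4: offset=8 data="UP" -> buffer=sEKeuQxbUPQcfZ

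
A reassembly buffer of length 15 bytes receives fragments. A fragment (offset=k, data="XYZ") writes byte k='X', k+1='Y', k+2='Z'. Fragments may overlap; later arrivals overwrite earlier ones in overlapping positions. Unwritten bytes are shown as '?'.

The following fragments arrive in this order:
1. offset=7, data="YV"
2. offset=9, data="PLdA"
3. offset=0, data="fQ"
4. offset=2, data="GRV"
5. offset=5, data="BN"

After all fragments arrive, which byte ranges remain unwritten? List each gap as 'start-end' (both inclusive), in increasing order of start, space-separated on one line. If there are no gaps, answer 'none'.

Answer: 13-14

Derivation:
Fragment 1: offset=7 len=2
Fragment 2: offset=9 len=4
Fragment 3: offset=0 len=2
Fragment 4: offset=2 len=3
Fragment 5: offset=5 len=2
Gaps: 13-14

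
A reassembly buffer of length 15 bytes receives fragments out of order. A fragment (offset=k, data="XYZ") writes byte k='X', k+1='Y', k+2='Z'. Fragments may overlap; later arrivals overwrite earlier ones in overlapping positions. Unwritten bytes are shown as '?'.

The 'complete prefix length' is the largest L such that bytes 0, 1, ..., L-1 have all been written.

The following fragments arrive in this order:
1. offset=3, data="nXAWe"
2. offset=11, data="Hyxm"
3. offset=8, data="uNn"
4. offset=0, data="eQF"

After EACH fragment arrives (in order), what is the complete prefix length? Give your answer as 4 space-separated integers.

Answer: 0 0 0 15

Derivation:
Fragment 1: offset=3 data="nXAWe" -> buffer=???nXAWe??????? -> prefix_len=0
Fragment 2: offset=11 data="Hyxm" -> buffer=???nXAWe???Hyxm -> prefix_len=0
Fragment 3: offset=8 data="uNn" -> buffer=???nXAWeuNnHyxm -> prefix_len=0
Fragment 4: offset=0 data="eQF" -> buffer=eQFnXAWeuNnHyxm -> prefix_len=15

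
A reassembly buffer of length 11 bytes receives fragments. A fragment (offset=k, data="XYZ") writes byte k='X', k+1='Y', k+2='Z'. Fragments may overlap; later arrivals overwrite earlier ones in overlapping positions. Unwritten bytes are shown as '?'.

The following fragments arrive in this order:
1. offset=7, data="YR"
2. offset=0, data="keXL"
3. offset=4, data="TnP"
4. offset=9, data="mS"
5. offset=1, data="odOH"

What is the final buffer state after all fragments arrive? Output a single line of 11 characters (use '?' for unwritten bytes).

Fragment 1: offset=7 data="YR" -> buffer=???????YR??
Fragment 2: offset=0 data="keXL" -> buffer=keXL???YR??
Fragment 3: offset=4 data="TnP" -> buffer=keXLTnPYR??
Fragment 4: offset=9 data="mS" -> buffer=keXLTnPYRmS
Fragment 5: offset=1 data="odOH" -> buffer=kodOHnPYRmS

Answer: kodOHnPYRmS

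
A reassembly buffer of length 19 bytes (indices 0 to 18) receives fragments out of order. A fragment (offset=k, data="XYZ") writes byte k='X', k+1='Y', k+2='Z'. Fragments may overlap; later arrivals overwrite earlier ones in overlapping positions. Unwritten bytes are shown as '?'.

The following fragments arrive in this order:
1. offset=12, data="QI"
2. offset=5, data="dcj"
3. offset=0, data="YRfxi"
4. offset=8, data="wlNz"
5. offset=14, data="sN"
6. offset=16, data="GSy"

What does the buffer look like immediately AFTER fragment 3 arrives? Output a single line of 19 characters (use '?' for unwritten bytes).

Fragment 1: offset=12 data="QI" -> buffer=????????????QI?????
Fragment 2: offset=5 data="dcj" -> buffer=?????dcj????QI?????
Fragment 3: offset=0 data="YRfxi" -> buffer=YRfxidcj????QI?????

Answer: YRfxidcj????QI?????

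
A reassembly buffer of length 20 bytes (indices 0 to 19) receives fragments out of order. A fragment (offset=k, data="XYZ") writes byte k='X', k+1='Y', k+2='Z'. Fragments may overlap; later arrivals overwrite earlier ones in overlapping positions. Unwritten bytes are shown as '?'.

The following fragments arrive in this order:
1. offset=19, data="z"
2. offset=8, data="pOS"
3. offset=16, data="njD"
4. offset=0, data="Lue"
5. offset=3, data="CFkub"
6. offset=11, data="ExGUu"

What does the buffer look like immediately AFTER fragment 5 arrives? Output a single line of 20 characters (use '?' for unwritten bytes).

Answer: LueCFkubpOS?????njDz

Derivation:
Fragment 1: offset=19 data="z" -> buffer=???????????????????z
Fragment 2: offset=8 data="pOS" -> buffer=????????pOS????????z
Fragment 3: offset=16 data="njD" -> buffer=????????pOS?????njDz
Fragment 4: offset=0 data="Lue" -> buffer=Lue?????pOS?????njDz
Fragment 5: offset=3 data="CFkub" -> buffer=LueCFkubpOS?????njDz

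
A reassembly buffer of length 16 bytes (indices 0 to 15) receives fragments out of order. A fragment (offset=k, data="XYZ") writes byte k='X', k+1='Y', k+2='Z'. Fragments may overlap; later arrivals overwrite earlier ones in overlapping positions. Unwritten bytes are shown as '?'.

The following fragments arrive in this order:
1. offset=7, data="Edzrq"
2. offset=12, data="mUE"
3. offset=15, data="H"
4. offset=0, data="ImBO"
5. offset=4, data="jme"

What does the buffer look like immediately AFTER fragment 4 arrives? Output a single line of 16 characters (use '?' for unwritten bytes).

Fragment 1: offset=7 data="Edzrq" -> buffer=???????Edzrq????
Fragment 2: offset=12 data="mUE" -> buffer=???????EdzrqmUE?
Fragment 3: offset=15 data="H" -> buffer=???????EdzrqmUEH
Fragment 4: offset=0 data="ImBO" -> buffer=ImBO???EdzrqmUEH

Answer: ImBO???EdzrqmUEH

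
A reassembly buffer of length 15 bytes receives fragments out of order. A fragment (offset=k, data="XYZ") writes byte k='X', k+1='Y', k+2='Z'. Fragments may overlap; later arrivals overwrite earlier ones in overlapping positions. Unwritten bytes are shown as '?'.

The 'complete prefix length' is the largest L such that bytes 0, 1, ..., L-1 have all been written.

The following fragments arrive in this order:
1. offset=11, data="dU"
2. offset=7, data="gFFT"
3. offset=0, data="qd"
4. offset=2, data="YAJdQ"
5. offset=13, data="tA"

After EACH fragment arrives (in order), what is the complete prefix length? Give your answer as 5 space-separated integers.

Fragment 1: offset=11 data="dU" -> buffer=???????????dU?? -> prefix_len=0
Fragment 2: offset=7 data="gFFT" -> buffer=???????gFFTdU?? -> prefix_len=0
Fragment 3: offset=0 data="qd" -> buffer=qd?????gFFTdU?? -> prefix_len=2
Fragment 4: offset=2 data="YAJdQ" -> buffer=qdYAJdQgFFTdU?? -> prefix_len=13
Fragment 5: offset=13 data="tA" -> buffer=qdYAJdQgFFTdUtA -> prefix_len=15

Answer: 0 0 2 13 15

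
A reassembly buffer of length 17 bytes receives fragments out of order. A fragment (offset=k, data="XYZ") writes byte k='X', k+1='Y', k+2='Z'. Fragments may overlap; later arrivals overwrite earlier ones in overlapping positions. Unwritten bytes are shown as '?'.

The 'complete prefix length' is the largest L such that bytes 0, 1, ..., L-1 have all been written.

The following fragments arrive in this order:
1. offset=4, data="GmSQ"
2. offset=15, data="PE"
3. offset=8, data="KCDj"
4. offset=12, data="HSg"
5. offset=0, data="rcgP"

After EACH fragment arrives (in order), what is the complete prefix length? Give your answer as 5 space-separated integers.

Fragment 1: offset=4 data="GmSQ" -> buffer=????GmSQ????????? -> prefix_len=0
Fragment 2: offset=15 data="PE" -> buffer=????GmSQ???????PE -> prefix_len=0
Fragment 3: offset=8 data="KCDj" -> buffer=????GmSQKCDj???PE -> prefix_len=0
Fragment 4: offset=12 data="HSg" -> buffer=????GmSQKCDjHSgPE -> prefix_len=0
Fragment 5: offset=0 data="rcgP" -> buffer=rcgPGmSQKCDjHSgPE -> prefix_len=17

Answer: 0 0 0 0 17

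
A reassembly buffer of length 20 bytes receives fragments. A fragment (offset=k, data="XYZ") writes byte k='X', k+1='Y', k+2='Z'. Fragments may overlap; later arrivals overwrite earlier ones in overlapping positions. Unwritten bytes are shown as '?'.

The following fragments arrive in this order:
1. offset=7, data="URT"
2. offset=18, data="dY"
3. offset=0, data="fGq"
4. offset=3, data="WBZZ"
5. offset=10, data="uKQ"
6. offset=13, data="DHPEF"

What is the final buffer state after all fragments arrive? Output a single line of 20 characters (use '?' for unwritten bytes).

Fragment 1: offset=7 data="URT" -> buffer=???????URT??????????
Fragment 2: offset=18 data="dY" -> buffer=???????URT????????dY
Fragment 3: offset=0 data="fGq" -> buffer=fGq????URT????????dY
Fragment 4: offset=3 data="WBZZ" -> buffer=fGqWBZZURT????????dY
Fragment 5: offset=10 data="uKQ" -> buffer=fGqWBZZURTuKQ?????dY
Fragment 6: offset=13 data="DHPEF" -> buffer=fGqWBZZURTuKQDHPEFdY

Answer: fGqWBZZURTuKQDHPEFdY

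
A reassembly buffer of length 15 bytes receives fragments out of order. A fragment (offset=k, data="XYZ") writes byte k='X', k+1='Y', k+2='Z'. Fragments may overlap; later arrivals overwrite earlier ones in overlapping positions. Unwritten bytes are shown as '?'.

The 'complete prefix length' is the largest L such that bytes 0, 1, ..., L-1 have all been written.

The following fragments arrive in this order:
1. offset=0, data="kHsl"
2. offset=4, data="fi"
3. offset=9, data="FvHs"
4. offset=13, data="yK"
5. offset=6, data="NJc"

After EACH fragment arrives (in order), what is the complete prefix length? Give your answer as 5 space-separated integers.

Answer: 4 6 6 6 15

Derivation:
Fragment 1: offset=0 data="kHsl" -> buffer=kHsl??????????? -> prefix_len=4
Fragment 2: offset=4 data="fi" -> buffer=kHslfi????????? -> prefix_len=6
Fragment 3: offset=9 data="FvHs" -> buffer=kHslfi???FvHs?? -> prefix_len=6
Fragment 4: offset=13 data="yK" -> buffer=kHslfi???FvHsyK -> prefix_len=6
Fragment 5: offset=6 data="NJc" -> buffer=kHslfiNJcFvHsyK -> prefix_len=15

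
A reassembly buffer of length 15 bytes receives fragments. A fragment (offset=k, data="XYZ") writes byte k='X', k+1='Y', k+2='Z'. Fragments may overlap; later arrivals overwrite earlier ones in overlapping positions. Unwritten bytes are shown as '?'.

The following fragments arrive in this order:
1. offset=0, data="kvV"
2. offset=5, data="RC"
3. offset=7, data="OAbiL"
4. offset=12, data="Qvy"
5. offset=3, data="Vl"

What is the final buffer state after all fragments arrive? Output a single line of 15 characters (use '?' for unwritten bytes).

Fragment 1: offset=0 data="kvV" -> buffer=kvV????????????
Fragment 2: offset=5 data="RC" -> buffer=kvV??RC????????
Fragment 3: offset=7 data="OAbiL" -> buffer=kvV??RCOAbiL???
Fragment 4: offset=12 data="Qvy" -> buffer=kvV??RCOAbiLQvy
Fragment 5: offset=3 data="Vl" -> buffer=kvVVlRCOAbiLQvy

Answer: kvVVlRCOAbiLQvy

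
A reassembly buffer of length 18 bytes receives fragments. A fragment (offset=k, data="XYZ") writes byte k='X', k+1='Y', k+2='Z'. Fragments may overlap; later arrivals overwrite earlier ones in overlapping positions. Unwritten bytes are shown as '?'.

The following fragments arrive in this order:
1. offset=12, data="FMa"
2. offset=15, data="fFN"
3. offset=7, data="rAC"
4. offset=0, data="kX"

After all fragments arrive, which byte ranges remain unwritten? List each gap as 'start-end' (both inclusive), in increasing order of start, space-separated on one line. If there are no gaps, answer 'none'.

Fragment 1: offset=12 len=3
Fragment 2: offset=15 len=3
Fragment 3: offset=7 len=3
Fragment 4: offset=0 len=2
Gaps: 2-6 10-11

Answer: 2-6 10-11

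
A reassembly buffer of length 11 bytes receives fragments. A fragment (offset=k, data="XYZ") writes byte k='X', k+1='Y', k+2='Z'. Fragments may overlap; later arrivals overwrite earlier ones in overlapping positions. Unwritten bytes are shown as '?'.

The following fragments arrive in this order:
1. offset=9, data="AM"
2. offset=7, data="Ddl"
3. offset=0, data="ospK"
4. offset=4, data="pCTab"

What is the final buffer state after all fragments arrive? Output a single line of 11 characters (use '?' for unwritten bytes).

Answer: ospKpCTablM

Derivation:
Fragment 1: offset=9 data="AM" -> buffer=?????????AM
Fragment 2: offset=7 data="Ddl" -> buffer=???????DdlM
Fragment 3: offset=0 data="ospK" -> buffer=ospK???DdlM
Fragment 4: offset=4 data="pCTab" -> buffer=ospKpCTablM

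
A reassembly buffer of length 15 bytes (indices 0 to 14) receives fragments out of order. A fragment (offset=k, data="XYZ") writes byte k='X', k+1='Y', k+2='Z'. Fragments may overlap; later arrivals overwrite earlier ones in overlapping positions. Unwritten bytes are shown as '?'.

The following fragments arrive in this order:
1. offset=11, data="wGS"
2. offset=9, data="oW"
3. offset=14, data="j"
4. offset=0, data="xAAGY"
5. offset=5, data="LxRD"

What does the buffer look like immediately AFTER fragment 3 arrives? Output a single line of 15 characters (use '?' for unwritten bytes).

Fragment 1: offset=11 data="wGS" -> buffer=???????????wGS?
Fragment 2: offset=9 data="oW" -> buffer=?????????oWwGS?
Fragment 3: offset=14 data="j" -> buffer=?????????oWwGSj

Answer: ?????????oWwGSj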